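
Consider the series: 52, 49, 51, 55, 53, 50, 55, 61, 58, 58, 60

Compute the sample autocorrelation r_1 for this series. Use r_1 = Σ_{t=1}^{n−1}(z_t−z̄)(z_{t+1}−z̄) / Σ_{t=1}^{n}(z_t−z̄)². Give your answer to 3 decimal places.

Mean z̄ = (52 + 49 + 51 + 55 + 53 + 50 + 55 + 61 + 58 + 58 + 60)/11 = 54.7273
Numerator Σ_{t=1}^{10}(z_t−z̄)(z_{t+1}−z̄) = 92.5620
Denominator Σ(z_t−z̄)² = 168.1818
r_1 = 92.5620 / 168.1818 = 0.550

0.550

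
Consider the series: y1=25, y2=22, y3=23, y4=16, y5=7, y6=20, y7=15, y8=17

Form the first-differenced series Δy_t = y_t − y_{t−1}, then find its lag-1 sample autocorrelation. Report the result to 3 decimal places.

-0.451

First differences Δy: -3, 1, -7, -9, 13, -5, 2
Mean of differences = -1.1429
Numerator Σ(Δy_t−Δȳ)(Δy_{t+1}−Δȳ) = -148.3061
Denominator Σ(Δy_t−Δȳ)² = 328.8571
r_1(Δy) = -148.3061 / 328.8571 = -0.451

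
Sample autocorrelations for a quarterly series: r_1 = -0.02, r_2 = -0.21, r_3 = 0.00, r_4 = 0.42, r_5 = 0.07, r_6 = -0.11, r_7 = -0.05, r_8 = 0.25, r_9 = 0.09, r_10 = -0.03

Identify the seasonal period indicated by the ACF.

The largest autocorrelation is r_4 = 0.42, with a weaker echo at lag 8 (0.25); the remaining lags stay at or below 0.09.
The dominant spike at lag 4 indicates a seasonal period of 4.

4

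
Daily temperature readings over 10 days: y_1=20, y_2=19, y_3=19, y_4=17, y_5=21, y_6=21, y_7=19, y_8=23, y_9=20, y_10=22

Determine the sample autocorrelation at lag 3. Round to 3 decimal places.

0.081

Mean ȳ = (20 + 19 + 19 + 17 + 21 + 21 + 19 + 23 + 20 + 22)/10 = 20.1000
Σ(y_t−ȳ)(y_{t+3}−ȳ) = (0.3100) + (-0.9900) + (-0.9900) + (3.4100) + (2.6100) + (-0.0900) + (-2.0900) = 2.1700
Denominator Σ(y_t−ȳ)² = 26.9000
r_3 = 2.1700 / 26.9000 = 0.081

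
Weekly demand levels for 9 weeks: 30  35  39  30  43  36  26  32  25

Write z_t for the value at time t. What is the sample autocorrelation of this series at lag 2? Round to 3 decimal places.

Mean z̄ = (30 + 35 + 39 + 30 + 43 + 36 + 26 + 32 + 25)/9 = 32.8889
Σ(z_t−z̄)(z_{t+2}−z̄) = (-17.6543) + (-6.0988) + (61.7901) + (-8.9877) + (-69.6543) + (-2.7654) + (54.3457) = 10.9753
Denominator Σ(z_t−z̄)² = 280.8889
r_2 = 10.9753 / 280.8889 = 0.039

0.039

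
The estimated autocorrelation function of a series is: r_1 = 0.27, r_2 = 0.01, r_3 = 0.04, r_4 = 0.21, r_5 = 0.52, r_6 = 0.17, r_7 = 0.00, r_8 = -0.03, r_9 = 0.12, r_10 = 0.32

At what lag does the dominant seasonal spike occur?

The largest autocorrelation is r_5 = 0.52, with a weaker echo at lag 10 (0.32); the remaining lags stay at or below 0.27. The elevated value at lag 1 (0.27), dropping to 0.01 at lag 2, reflects decaying short-term dependence rather than seasonality.
The dominant spike at lag 5 indicates a seasonal period of 5.

5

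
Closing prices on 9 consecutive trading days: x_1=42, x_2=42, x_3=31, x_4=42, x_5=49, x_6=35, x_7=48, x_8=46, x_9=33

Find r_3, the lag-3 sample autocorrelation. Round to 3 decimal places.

Mean x̄ = (42 + 42 + 31 + 42 + 49 + 35 + 48 + 46 + 33)/9 = 40.8889
Σ(x_t−x̄)(x_{t+3}−x̄) = (1.2346) + (9.0123) + (58.2346) + (7.9012) + (41.4568) + (46.4568) = 164.2963
Denominator Σ(x_t−x̄)² = 340.8889
r_3 = 164.2963 / 340.8889 = 0.482

0.482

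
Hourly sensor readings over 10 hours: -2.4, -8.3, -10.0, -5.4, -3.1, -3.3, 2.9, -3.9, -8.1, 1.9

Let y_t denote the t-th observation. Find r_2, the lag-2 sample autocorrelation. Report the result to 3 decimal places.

Mean ȳ = (-2.4 − 8.3 − 10.0 − 5.4 − 3.1 − 3.3 + 2.9 − 3.9 − 8.1 + 1.9)/10 = -3.9700
Numerator Σ_{t=1}^{8}(y_t−ȳ)(y_{t+2}−ȳ) = -31.4178
Denominator Σ(y_t−ȳ)² = 159.5410
r_2 = -31.4178 / 159.5410 = -0.197

-0.197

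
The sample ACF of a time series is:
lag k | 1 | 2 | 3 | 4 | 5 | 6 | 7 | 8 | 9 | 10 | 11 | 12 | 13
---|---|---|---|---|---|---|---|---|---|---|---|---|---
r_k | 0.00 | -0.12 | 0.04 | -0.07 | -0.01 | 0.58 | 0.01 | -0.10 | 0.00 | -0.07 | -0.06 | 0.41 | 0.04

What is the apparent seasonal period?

The largest autocorrelation is r_6 = 0.58, with a weaker echo at lag 12 (0.41); the remaining lags stay at or below 0.04.
The dominant spike at lag 6 indicates a seasonal period of 6.

6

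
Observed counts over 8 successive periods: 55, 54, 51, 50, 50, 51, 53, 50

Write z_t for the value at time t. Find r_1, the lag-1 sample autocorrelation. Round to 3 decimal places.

0.298

Mean z̄ = (55 + 54 + 51 + 50 + 50 + 51 + 53 + 50)/8 = 51.7500
Deviations from mean: 3.2500, 2.2500, -0.7500, -1.7500, -1.7500, -0.7500, 1.2500, -1.7500
Σ(z_t−z̄)(z_{t+1}−z̄) = (7.3125) + (-1.6875) + (1.3125) + (3.0625) + (1.3125) + (-0.9375) + (-2.1875) = 8.1875
Denominator Σ(z_t−z̄)² = 27.5000
r_1 = 8.1875 / 27.5000 = 0.298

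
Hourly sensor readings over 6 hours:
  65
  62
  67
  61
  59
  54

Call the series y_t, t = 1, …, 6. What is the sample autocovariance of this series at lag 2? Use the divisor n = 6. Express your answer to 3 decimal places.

Mean ȳ = (65 + 62 + 67 + 61 + 59 + 54)/6 = 61.3333
Σ_{t=1}^{4}(y_t−ȳ)(y_{t+2}−ȳ) = 9.7778
γ_2 = 9.7778 / 6 = 1.630

1.630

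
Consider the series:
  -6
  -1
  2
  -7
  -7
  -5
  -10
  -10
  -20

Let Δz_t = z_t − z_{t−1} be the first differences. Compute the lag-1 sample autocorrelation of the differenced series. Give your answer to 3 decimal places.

-0.186

First differences Δz: 5, 3, -9, 0, 2, -5, 0, -10
Mean of differences = -1.7500
Numerator Σ(Δz_t−Δz̄)(Δz_{t+1}−Δz̄) = -40.8125
Denominator Σ(Δz_t−Δz̄)² = 219.5000
r_1(Δz) = -40.8125 / 219.5000 = -0.186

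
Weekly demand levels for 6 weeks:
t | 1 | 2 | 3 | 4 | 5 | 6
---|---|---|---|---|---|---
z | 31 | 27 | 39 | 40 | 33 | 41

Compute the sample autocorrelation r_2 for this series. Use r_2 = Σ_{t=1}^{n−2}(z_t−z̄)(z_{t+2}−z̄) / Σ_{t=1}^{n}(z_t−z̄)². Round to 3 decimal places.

-0.221

Mean z̄ = (31 + 27 + 39 + 40 + 33 + 41)/6 = 35.1667
Deviations from mean: -4.1667, -8.1667, 3.8333, 4.8333, -2.1667, 5.8333
Σ(z_t−z̄)(z_{t+2}−z̄) = (-15.9722) + (-39.4722) + (-8.3056) + (28.1944) = -35.5556
Denominator Σ(z_t−z̄)² = 160.8333
r_2 = -35.5556 / 160.8333 = -0.221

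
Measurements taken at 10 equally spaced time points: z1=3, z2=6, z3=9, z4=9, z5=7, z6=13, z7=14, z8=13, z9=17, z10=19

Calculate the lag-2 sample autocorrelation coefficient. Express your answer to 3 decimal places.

Mean z̄ = (3 + 6 + 9 + 9 + 7 + 13 + 14 + 13 + 17 + 19)/10 = 11.0000
Numerator Σ_{t=1}^{8}(z_t−z̄)(z_{t+2}−z̄) = 56.0000
Denominator Σ(z_t−z̄)² = 230.0000
r_2 = 56.0000 / 230.0000 = 0.243

0.243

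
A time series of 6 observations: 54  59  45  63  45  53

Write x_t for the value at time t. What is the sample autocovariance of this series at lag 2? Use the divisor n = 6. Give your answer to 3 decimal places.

19.269

Mean x̄ = (54 + 59 + 45 + 63 + 45 + 53)/6 = 53.1667
Deviations: 0.8333, 5.8333, -8.1667, 9.8333, -8.1667, -0.1667
Σ_{t=1}^{4}(x_t−x̄)(x_{t+2}−x̄) = 115.6111
γ_2 = 115.6111 / 6 = 19.269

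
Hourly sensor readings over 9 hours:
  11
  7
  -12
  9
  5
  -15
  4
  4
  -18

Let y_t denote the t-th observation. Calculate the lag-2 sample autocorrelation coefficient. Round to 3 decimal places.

-0.382

Mean ȳ = (11 + 7 − 12 + 9 + 5 − 15 + 4 + 4 − 18)/9 = -0.5556
Numerator Σ_{t=1}^{7}(y_t−ȳ)(y_{t+2}−ȳ) = -381.6173
Denominator Σ(y_t−ȳ)² = 998.2222
r_2 = -381.6173 / 998.2222 = -0.382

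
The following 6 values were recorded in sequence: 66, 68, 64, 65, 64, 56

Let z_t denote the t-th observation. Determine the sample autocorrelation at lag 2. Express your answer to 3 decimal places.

-0.046

Mean z̄ = (66 + 68 + 64 + 65 + 64 + 56)/6 = 63.8333
Σ(z_t−z̄)(z_{t+2}−z̄) = (0.3611) + (4.8611) + (0.0278) + (-9.1389) = -3.8889
Denominator Σ(z_t−z̄)² = 84.8333
r_2 = -3.8889 / 84.8333 = -0.046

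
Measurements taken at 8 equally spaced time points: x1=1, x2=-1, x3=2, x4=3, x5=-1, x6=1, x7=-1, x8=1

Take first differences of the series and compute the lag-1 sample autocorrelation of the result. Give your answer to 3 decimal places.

-0.548

First differences Δx: -2, 3, 1, -4, 2, -2, 2
Mean of differences = 0.0000
Numerator Σ(Δx_t−Δx̄)(Δx_{t+1}−Δx̄) = -23.0000
Denominator Σ(Δx_t−Δx̄)² = 42.0000
r_1(Δx) = -23.0000 / 42.0000 = -0.548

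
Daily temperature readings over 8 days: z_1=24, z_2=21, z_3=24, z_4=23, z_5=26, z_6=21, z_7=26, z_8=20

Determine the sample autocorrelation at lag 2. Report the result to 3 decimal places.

0.508

Mean z̄ = (24 + 21 + 24 + 23 + 26 + 21 + 26 + 20)/8 = 23.1250
Deviations from mean: 0.8750, -2.1250, 0.8750, -0.1250, 2.8750, -2.1250, 2.8750, -3.1250
Numerator Σ_{t=1}^{6}(z_t−z̄)(z_{t+2}−z̄) = 18.7188
Denominator Σ(z_t−z̄)² = 36.8750
r_2 = 18.7188 / 36.8750 = 0.508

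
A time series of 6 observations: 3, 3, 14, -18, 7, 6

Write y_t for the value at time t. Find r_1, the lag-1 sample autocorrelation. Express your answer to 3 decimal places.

Mean ȳ = (3 + 3 + 14 − 18 + 7 + 6)/6 = 2.5000
Numerator Σ_{t=1}^{5}(y_t−ȳ)(y_{t+1}−ȳ) = -306.2500
Denominator Σ(y_t−ȳ)² = 585.5000
r_1 = -306.2500 / 585.5000 = -0.523

-0.523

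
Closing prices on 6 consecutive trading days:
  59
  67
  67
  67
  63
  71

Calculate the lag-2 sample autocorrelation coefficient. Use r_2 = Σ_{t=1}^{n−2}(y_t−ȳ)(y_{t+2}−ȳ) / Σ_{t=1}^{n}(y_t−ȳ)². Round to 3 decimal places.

-0.042

Mean ȳ = (59 + 67 + 67 + 67 + 63 + 71)/6 = 65.6667
Deviations from mean: -6.6667, 1.3333, 1.3333, 1.3333, -2.6667, 5.3333
Σ(y_t−ȳ)(y_{t+2}−ȳ) = (-8.8889) + (1.7778) + (-3.5556) + (7.1111) = -3.5556
Denominator Σ(y_t−ȳ)² = 85.3333
r_2 = -3.5556 / 85.3333 = -0.042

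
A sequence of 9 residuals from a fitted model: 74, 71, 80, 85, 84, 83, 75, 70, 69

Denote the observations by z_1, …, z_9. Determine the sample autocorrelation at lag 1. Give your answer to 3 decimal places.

0.569

Mean z̄ = (74 + 71 + 80 + 85 + 84 + 83 + 75 + 70 + 69)/9 = 76.7778
Numerator Σ_{t=1}^{8}(z_t−z̄)(z_{t+1}−z̄) = 181.9506
Denominator Σ(z_t−z̄)² = 319.5556
r_1 = 181.9506 / 319.5556 = 0.569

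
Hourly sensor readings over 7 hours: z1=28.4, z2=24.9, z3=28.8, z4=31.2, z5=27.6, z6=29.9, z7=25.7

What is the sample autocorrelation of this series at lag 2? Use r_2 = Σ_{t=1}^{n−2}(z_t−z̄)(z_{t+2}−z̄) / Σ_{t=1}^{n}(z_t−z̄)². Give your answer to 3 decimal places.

Mean z̄ = (28.4 + 24.9 + 28.8 + 31.2 + 27.6 + 29.9 + 25.7)/7 = 28.0714
Deviations from mean: 0.3286, -3.1714, 0.7286, 3.1286, -0.4714, 1.8286, -2.3714
Σ(z_t−z̄)(z_{t+2}−z̄) = (0.2394) + (-9.9220) + (-0.3435) + (5.7208) + (1.1180) = -3.1873
Denominator Σ(z_t−z̄)² = 29.6743
r_2 = -3.1873 / 29.6743 = -0.107

-0.107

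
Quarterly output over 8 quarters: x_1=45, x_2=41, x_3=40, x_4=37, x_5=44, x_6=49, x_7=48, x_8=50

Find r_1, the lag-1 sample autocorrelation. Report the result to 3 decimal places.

0.542

Mean x̄ = (45 + 41 + 40 + 37 + 44 + 49 + 48 + 50)/8 = 44.2500
Deviations from mean: 0.7500, -3.2500, -4.2500, -7.2500, -0.2500, 4.7500, 3.7500, 5.7500
Σ(x_t−x̄)(x_{t+1}−x̄) = (-2.4375) + (13.8125) + (30.8125) + (1.8125) + (-1.1875) + (17.8125) + (21.5625) = 82.1875
Denominator Σ(x_t−x̄)² = 151.5000
r_1 = 82.1875 / 151.5000 = 0.542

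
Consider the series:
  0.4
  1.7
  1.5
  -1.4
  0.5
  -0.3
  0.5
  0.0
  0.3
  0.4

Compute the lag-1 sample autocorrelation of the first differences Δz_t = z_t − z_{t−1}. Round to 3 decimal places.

-0.512

First differences Δz: 1.3, -0.2, -2.9, 1.9, -0.8, 0.8, -0.5, 0.3, 0.1
Mean of differences = 0.0000
Numerator Σ(Δz_t−Δz̄)(Δz_{t+1}−Δz̄) = -7.8700
Denominator Σ(Δz_t−Δz̄)² = 15.3800
r_1(Δz) = -7.8700 / 15.3800 = -0.512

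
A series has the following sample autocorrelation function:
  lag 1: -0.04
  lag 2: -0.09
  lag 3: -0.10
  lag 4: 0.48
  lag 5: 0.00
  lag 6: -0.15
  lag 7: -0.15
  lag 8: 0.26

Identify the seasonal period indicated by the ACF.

The largest autocorrelation is r_4 = 0.48, with a weaker echo at lag 8 (0.26); the remaining lags stay at or below 0.00.
The dominant spike at lag 4 indicates a seasonal period of 4.

4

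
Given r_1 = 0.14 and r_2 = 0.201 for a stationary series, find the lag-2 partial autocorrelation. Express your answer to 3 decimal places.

φ_{22} = (r_2 − r_1²) / (1 − r_1²)
r_1² = (0.14)² = 0.0196
Numerator = 0.201 − 0.0196 = 0.1814; denominator = 1 − 0.0196 = 0.9804
φ_{22} = 0.1814 / 0.9804 = 0.185

0.185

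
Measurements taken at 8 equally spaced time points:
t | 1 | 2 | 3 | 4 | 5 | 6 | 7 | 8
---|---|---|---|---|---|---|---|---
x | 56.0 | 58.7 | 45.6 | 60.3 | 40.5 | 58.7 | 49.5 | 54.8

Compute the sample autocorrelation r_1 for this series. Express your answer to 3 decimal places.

-0.757

Mean x̄ = (56.0 + 58.7 + 45.6 + 60.3 + 40.5 + 58.7 + 49.5 + 54.8)/8 = 53.0125
Deviations from mean: 2.9875, 5.6875, -7.4125, 7.2875, -12.5125, 5.6875, -3.5125, 1.7875
Σ(x_t−x̄)(x_{t+1}−x̄) = (16.9914) + (-42.1586) + (-54.0186) + (-91.1848) + (-71.1648) + (-19.9773) + (-6.2786) = -267.7914
Denominator Σ(x_t−x̄)² = 353.7688
r_1 = -267.7914 / 353.7688 = -0.757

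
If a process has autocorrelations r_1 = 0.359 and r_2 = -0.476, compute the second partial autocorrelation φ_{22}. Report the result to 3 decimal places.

φ_{22} = (r_2 − r_1²) / (1 − r_1²)
r_1² = (0.359)² = 0.128881
Numerator = -0.476 − 0.1289 = -0.6049; denominator = 1 − 0.1289 = 0.8711
φ_{22} = -0.6049 / 0.8711 = -0.694

-0.694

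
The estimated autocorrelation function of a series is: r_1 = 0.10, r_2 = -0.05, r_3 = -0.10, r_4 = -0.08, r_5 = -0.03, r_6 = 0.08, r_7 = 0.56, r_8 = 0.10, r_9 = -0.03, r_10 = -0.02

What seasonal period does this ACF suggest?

The largest autocorrelation is r_7 = 0.56; the remaining lags stay at or below 0.10.
The dominant spike at lag 7 indicates a seasonal period of 7.

7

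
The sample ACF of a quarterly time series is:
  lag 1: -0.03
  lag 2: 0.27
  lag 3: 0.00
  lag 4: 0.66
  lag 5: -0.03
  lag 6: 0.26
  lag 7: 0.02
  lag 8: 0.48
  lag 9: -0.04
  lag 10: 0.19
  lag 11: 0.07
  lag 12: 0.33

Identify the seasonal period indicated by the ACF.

The largest autocorrelation is r_4 = 0.66, with weaker echoes at lags 8 (0.48) and 12 (0.33); the remaining lags stay at or below 0.27.
The dominant spike at lag 4 indicates a seasonal period of 4.

4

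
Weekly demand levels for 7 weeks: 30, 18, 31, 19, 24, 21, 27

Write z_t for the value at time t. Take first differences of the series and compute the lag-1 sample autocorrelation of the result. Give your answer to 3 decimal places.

First differences Δz: -12, 13, -12, 5, -3, 6
Mean of differences = -0.5000
Numerator Σ(Δz_t−Δz̄)(Δz_{t+1}−Δz̄) = -403.7500
Denominator Σ(Δz_t−Δz̄)² = 525.5000
r_1(Δz) = -403.7500 / 525.5000 = -0.768

-0.768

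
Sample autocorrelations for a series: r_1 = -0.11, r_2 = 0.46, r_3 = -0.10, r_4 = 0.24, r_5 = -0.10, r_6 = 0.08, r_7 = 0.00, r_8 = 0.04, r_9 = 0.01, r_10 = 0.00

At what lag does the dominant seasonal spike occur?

2

The largest autocorrelation is r_2 = 0.46, with a weaker echo at lag 4 (0.24); the remaining lags stay at or below 0.08.
The dominant spike at lag 2 indicates a seasonal period of 2.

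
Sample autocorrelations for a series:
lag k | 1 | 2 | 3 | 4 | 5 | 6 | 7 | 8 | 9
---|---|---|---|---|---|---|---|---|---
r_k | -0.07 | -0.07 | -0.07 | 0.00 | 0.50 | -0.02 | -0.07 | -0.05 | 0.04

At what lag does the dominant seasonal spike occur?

5

The largest autocorrelation is r_5 = 0.50; the remaining lags stay at or below 0.04.
The dominant spike at lag 5 indicates a seasonal period of 5.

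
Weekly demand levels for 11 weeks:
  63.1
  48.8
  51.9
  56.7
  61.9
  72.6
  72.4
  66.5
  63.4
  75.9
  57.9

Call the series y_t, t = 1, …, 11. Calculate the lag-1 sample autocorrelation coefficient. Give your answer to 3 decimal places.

0.382

Mean ȳ = (63.1 + 48.8 + 51.9 + 56.7 + 61.9 + 72.6 + 72.4 + 66.5 + 63.4 + 75.9 + 57.9)/11 = 62.8273
Numerator Σ_{t=1}^{10}(y_t−ȳ)(y_{t+1}−ȳ) = 286.9156
Denominator Σ(y_t−ȳ)² = 750.7818
r_1 = 286.9156 / 750.7818 = 0.382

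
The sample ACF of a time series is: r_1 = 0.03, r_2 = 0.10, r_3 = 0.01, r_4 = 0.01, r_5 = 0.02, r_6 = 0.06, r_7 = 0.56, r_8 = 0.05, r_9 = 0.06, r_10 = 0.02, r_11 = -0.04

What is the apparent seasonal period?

The largest autocorrelation is r_7 = 0.56; the remaining lags stay at or below 0.10.
The dominant spike at lag 7 indicates a seasonal period of 7.

7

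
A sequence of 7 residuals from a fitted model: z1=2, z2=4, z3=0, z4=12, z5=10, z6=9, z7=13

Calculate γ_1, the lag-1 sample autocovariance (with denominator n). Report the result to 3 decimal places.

Mean z̄ = (2 + 4 + 0 + 12 + 10 + 9 + 13)/7 = 7.1429
Σ_{t=1}^{6}(z_t−z̄)(z_{t+1}−z̄) = 33.9796
γ_1 = 33.9796 / 7 = 4.854

4.854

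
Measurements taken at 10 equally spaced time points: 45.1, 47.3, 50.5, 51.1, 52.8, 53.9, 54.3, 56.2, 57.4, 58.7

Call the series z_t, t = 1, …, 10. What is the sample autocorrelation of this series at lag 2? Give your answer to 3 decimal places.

Mean z̄ = (45.1 + 47.3 + 50.5 + 51.1 + 52.8 + 53.9 + 54.3 + 56.2 + 57.4 + 58.7)/10 = 52.7300
Numerator Σ_{t=1}^{8}(z_t−z̄)(z_{t+2}−z̄) = 56.0202
Denominator Σ(z_t−z̄)² = 168.6610
r_2 = 56.0202 / 168.6610 = 0.332

0.332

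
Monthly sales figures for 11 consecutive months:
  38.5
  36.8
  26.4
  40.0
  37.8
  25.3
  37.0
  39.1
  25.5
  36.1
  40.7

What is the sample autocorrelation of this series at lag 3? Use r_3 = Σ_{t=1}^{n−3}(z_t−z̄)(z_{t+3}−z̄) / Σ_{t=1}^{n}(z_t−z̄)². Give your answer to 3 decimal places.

0.681

Mean z̄ = (38.5 + 36.8 + 26.4 + 40.0 + 37.8 + 25.3 + 37.0 + 39.1 + 25.5 + 36.1 + 40.7)/11 = 34.8364
Numerator Σ_{t=1}^{8}(z_t−z̄)(z_{t+3}−z̄) = 245.7669
Denominator Σ(z_t−z̄)² = 360.8455
r_3 = 245.7669 / 360.8455 = 0.681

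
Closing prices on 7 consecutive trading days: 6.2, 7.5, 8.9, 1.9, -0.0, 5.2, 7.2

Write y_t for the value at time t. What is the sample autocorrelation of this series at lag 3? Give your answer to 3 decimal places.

Mean ȳ = (6.2 + 7.5 + 8.9 + 1.9 − 0.0 + 5.2 + 7.2)/7 = 5.2714
Σ(y_t−ȳ)(y_{t+3}−ȳ) = (-3.1306) + (-11.7478) + (-0.2592) + (-6.5020) = -21.6396
Denominator Σ(y_t−ȳ)² = 61.8743
r_3 = -21.6396 / 61.8743 = -0.350

-0.350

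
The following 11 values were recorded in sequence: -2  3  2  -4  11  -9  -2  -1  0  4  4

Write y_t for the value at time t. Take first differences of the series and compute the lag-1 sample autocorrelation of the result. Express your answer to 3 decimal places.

First differences Δy: 5, -1, -6, 15, -20, 7, 1, 1, 4, 0
Mean of differences = 0.6000
Numerator Σ(Δy_t−Δȳ)(Δy_{t+1}−Δȳ) = -517.9600
Denominator Σ(Δy_t−Δȳ)² = 750.4000
r_1(Δy) = -517.9600 / 750.4000 = -0.690

-0.690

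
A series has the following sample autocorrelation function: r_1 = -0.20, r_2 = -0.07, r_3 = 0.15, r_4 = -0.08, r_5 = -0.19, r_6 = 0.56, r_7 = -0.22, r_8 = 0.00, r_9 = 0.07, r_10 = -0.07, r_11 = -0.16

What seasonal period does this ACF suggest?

6

The largest autocorrelation is r_6 = 0.56; the remaining lags stay at or below 0.15.
The dominant spike at lag 6 indicates a seasonal period of 6.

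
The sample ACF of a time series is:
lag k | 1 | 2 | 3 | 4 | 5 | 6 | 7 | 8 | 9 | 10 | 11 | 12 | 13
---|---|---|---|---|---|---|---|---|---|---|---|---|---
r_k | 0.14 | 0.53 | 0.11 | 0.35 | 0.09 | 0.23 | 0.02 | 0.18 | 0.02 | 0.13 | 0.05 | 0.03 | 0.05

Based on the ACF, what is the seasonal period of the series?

The largest autocorrelation is r_2 = 0.53, with weaker echoes at lags 4 (0.35), 6 (0.23) and 8 (0.18); the remaining lags stay at or below 0.14.
The dominant spike at lag 2 indicates a seasonal period of 2.

2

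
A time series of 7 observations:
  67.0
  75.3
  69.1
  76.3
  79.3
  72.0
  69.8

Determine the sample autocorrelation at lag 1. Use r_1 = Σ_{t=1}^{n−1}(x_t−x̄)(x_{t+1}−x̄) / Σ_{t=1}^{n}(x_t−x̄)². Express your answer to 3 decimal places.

Mean x̄ = (67.0 + 75.3 + 69.1 + 76.3 + 79.3 + 72.0 + 69.8)/7 = 72.6857
Deviations from mean: -5.6857, 2.6143, -3.5857, 3.6143, 6.6143, -0.6857, -2.8857
Σ(x_t−x̄)(x_{t+1}−x̄) = (-14.8641) + (-9.3741) + (-12.9598) + (23.9059) + (-4.5355) + (1.9788) = -15.8488
Denominator Σ(x_t−x̄)² = 117.6286
r_1 = -15.8488 / 117.6286 = -0.135

-0.135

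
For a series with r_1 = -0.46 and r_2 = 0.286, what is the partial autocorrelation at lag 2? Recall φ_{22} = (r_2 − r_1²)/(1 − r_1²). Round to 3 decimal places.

0.094

φ_{22} = (r_2 − r_1²) / (1 − r_1²)
r_1² = (-0.46)² = 0.2116
Numerator = 0.286 − 0.2116 = 0.0744; denominator = 1 − 0.2116 = 0.7884
φ_{22} = 0.0744 / 0.7884 = 0.094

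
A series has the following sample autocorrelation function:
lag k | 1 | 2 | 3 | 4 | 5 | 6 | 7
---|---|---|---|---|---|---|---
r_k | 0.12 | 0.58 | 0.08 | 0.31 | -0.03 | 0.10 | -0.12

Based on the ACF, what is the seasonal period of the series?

2

The largest autocorrelation is r_2 = 0.58, with a weaker echo at lag 4 (0.31); the remaining lags stay at or below 0.12.
The dominant spike at lag 2 indicates a seasonal period of 2.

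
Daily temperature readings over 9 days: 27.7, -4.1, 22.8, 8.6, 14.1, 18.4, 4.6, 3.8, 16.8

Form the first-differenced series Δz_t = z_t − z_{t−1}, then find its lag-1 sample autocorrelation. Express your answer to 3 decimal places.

-0.576

First differences Δz: -31.8, 26.9, -14.2, 5.5, 4.3, -13.8, -0.8, 13.0
Mean of differences = -1.3625
Numerator Σ(Δz_t−Δz̄)(Δz_{t+1}−Δz̄) = -1341.6427
Denominator Σ(Δz_t−Δz̄)² = 2330.4588
r_1(Δz) = -1341.6427 / 2330.4588 = -0.576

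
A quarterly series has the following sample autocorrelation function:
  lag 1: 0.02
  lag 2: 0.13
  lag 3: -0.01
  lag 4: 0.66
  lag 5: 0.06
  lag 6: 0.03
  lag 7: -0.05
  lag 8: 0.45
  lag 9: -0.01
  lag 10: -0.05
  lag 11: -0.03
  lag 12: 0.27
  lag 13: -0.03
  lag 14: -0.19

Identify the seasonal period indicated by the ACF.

The largest autocorrelation is r_4 = 0.66, with weaker echoes at lags 8 (0.45) and 12 (0.27); the remaining lags stay at or below 0.13.
The dominant spike at lag 4 indicates a seasonal period of 4.

4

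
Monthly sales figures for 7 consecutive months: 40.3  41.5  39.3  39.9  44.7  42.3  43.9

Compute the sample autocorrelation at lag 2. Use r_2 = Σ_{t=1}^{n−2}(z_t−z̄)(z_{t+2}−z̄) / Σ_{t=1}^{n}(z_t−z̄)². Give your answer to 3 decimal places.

Mean z̄ = (40.3 + 41.5 + 39.3 + 39.9 + 44.7 + 42.3 + 43.9)/7 = 41.7000
Deviations from mean: -1.4000, -0.2000, -2.4000, -1.8000, 3.0000, 0.6000, 2.2000
Σ(z_t−z̄)(z_{t+2}−z̄) = (3.3600) + (0.3600) + (-7.2000) + (-1.0800) + (6.6000) = 2.0400
Denominator Σ(z_t−z̄)² = 25.2000
r_2 = 2.0400 / 25.2000 = 0.081

0.081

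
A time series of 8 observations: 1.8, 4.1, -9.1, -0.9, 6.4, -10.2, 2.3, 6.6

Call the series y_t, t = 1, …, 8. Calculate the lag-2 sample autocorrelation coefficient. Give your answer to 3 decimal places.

-0.404

Mean ȳ = (1.8 + 4.1 − 9.1 − 0.9 + 6.4 − 10.2 + 2.3 + 6.6)/8 = 0.1250
Deviations from mean: 1.6750, 3.9750, -9.2250, -1.0250, 6.2750, -10.3250, 2.1750, 6.4750
Σ(y_t−ȳ)(y_{t+2}−ȳ) = (-15.4519) + (-4.0744) + (-57.8869) + (10.5831) + (13.6481) + (-66.8544) = -120.0363
Denominator Σ(y_t−ȳ)² = 297.3950
r_2 = -120.0363 / 297.3950 = -0.404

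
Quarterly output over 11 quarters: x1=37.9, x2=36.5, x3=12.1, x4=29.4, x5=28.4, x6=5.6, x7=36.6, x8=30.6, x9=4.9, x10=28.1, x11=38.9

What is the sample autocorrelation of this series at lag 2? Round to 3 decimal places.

-0.478

Mean x̄ = (37.9 + 36.5 + 12.1 + 29.4 + 28.4 + 5.6 + 36.6 + 30.6 + 4.9 + 28.1 + 38.9)/11 = 26.2727
Numerator Σ_{t=1}^{9}(x_t−x̄)(x_{t+2}−x̄) = -777.7869
Denominator Σ(x_t−x̄)² = 1627.2818
r_2 = -777.7869 / 1627.2818 = -0.478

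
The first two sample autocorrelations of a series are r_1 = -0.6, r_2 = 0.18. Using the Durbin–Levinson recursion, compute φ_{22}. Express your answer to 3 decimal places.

φ_{22} = (r_2 − r_1²) / (1 − r_1²)
r_1² = (-0.6)² = 0.36
Numerator = 0.18 − 0.3600 = -0.1800; denominator = 1 − 0.3600 = 0.6400
φ_{22} = -0.1800 / 0.6400 = -0.281

-0.281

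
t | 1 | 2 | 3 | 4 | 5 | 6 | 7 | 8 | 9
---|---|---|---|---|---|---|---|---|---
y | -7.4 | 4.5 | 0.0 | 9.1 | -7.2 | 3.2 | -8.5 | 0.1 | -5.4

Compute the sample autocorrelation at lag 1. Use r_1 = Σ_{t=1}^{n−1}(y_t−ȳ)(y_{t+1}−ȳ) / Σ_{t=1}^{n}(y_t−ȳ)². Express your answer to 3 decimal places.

-0.491

Mean ȳ = (-7.4 + 4.5 + 0.0 + 9.1 − 7.2 + 3.2 − 8.5 + 0.1 − 5.4)/9 = -1.2889
Numerator Σ_{t=1}^{8}(y_t−ȳ)(y_{t+1}−ȳ) = -150.5646
Denominator Σ(y_t−ȳ)² = 306.3689
r_1 = -150.5646 / 306.3689 = -0.491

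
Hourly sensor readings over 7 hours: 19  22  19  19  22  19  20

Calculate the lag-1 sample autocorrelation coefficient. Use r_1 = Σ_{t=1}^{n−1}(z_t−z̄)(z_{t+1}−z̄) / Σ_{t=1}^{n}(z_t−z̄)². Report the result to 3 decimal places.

-0.583

Mean z̄ = (19 + 22 + 19 + 19 + 22 + 19 + 20)/7 = 20.0000
Deviations from mean: -1.0000, 2.0000, -1.0000, -1.0000, 2.0000, -1.0000, 0.0000
Σ(z_t−z̄)(z_{t+1}−z̄) = (-2.0000) + (-2.0000) + (1.0000) + (-2.0000) + (-2.0000) + (0.0000) = -7.0000
Denominator Σ(z_t−z̄)² = 12.0000
r_1 = -7.0000 / 12.0000 = -0.583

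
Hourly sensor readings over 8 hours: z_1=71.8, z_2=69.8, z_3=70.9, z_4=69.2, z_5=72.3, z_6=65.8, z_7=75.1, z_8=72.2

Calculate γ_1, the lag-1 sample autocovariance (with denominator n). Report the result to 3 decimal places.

-3.312

Mean z̄ = (71.8 + 69.8 + 70.9 + 69.2 + 72.3 + 65.8 + 75.1 + 72.2)/8 = 70.8875
Σ_{t=1}^{7}(z_t−z̄)(z_{t+1}−z̄) = -26.4989
γ_1 = -26.4989 / 8 = -3.312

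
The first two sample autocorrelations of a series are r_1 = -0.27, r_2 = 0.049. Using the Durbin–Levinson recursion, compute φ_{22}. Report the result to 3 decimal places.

φ_{22} = (r_2 − r_1²) / (1 − r_1²)
r_1² = (-0.27)² = 0.0729
Numerator = 0.049 − 0.0729 = -0.0239; denominator = 1 − 0.0729 = 0.9271
φ_{22} = -0.0239 / 0.9271 = -0.026

-0.026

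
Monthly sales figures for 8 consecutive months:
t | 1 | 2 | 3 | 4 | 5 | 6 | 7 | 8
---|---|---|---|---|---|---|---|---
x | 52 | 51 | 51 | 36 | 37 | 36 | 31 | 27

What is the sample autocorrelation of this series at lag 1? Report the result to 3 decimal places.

0.570

Mean x̄ = (52 + 51 + 51 + 36 + 37 + 36 + 31 + 27)/8 = 40.1250
Σ(x_t−x̄)(x_{t+1}−x̄) = (129.1406) + (118.2656) + (-44.8594) + (12.8906) + (12.8906) + (37.6406) + (119.7656) = 385.7344
Denominator Σ(x_t−x̄)² = 676.8750
r_1 = 385.7344 / 676.8750 = 0.570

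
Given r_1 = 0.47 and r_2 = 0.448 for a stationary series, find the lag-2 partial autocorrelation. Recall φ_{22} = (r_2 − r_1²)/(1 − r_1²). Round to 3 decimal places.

0.291

φ_{22} = (r_2 − r_1²) / (1 − r_1²)
r_1² = (0.47)² = 0.2209
Numerator = 0.448 − 0.2209 = 0.2271; denominator = 1 − 0.2209 = 0.7791
φ_{22} = 0.2271 / 0.7791 = 0.291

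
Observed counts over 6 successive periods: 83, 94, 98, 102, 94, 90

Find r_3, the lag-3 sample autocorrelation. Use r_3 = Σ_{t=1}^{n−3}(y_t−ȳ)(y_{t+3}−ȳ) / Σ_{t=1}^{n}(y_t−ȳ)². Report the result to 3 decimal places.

Mean ȳ = (83 + 94 + 98 + 102 + 94 + 90)/6 = 93.5000
Deviations from mean: -10.5000, 0.5000, 4.5000, 8.5000, 0.5000, -3.5000
Numerator Σ_{t=1}^{3}(y_t−ȳ)(y_{t+3}−ȳ) = -104.7500
Denominator Σ(y_t−ȳ)² = 215.5000
r_3 = -104.7500 / 215.5000 = -0.486

-0.486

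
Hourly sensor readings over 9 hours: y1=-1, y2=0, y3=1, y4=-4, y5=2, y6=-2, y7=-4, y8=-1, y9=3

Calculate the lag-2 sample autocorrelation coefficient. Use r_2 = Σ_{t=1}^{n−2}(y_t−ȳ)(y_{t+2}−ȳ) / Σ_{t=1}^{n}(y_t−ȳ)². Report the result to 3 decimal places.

-0.303

Mean ȳ = (-1 + 0 + 1 − 4 + 2 − 2 − 4 − 1 + 3)/9 = -0.6667
Σ(y_t−ȳ)(y_{t+2}−ȳ) = (-0.5556) + (-2.2222) + (4.4444) + (4.4444) + (-8.8889) + (0.4444) + (-12.2222) = -14.5556
Denominator Σ(y_t−ȳ)² = 48.0000
r_2 = -14.5556 / 48.0000 = -0.303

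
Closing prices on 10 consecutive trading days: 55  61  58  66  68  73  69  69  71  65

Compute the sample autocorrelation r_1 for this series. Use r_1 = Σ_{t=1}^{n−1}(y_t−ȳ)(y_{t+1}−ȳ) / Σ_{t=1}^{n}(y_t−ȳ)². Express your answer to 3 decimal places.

Mean ȳ = (55 + 61 + 58 + 66 + 68 + 73 + 69 + 69 + 71 + 65)/10 = 65.5000
Numerator Σ_{t=1}^{9}(y_t−ȳ)(y_{t+1}−ȳ) = 152.2500
Denominator Σ(y_t−ȳ)² = 304.5000
r_1 = 152.2500 / 304.5000 = 0.500

0.500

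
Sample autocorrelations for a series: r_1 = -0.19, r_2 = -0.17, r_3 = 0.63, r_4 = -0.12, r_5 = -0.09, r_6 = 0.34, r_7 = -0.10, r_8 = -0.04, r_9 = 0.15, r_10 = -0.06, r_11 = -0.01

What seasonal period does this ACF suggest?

The largest autocorrelation is r_3 = 0.63, with weaker echoes at lags 6 (0.34) and 9 (0.15); the remaining lags stay at or below -0.01.
The dominant spike at lag 3 indicates a seasonal period of 3.

3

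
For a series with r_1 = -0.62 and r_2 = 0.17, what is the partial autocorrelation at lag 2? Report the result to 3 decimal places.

φ_{22} = (r_2 − r_1²) / (1 − r_1²)
r_1² = (-0.62)² = 0.3844
Numerator = 0.17 − 0.3844 = -0.2144; denominator = 1 − 0.3844 = 0.6156
φ_{22} = -0.2144 / 0.6156 = -0.348

-0.348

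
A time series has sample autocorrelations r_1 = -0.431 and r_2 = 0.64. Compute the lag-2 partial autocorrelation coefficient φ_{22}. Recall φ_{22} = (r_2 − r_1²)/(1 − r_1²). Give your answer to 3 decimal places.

φ_{22} = (r_2 − r_1²) / (1 − r_1²)
r_1² = (-0.431)² = 0.185761
Numerator = 0.64 − 0.1858 = 0.4542; denominator = 1 − 0.1858 = 0.8142
φ_{22} = 0.4542 / 0.8142 = 0.558

0.558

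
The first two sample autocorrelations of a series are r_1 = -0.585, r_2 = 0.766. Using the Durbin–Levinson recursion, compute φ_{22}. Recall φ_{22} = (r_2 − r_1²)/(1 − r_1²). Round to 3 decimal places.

0.644

φ_{22} = (r_2 − r_1²) / (1 − r_1²)
r_1² = (-0.585)² = 0.342225
Numerator = 0.766 − 0.3422 = 0.4238; denominator = 1 − 0.3422 = 0.6578
φ_{22} = 0.4238 / 0.6578 = 0.644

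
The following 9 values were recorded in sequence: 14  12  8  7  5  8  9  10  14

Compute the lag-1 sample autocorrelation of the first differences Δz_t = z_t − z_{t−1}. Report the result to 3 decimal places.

0.308

First differences Δz: -2, -4, -1, -2, 3, 1, 1, 4
Mean of differences = 0.0000
Numerator Σ(Δz_t−Δz̄)(Δz_{t+1}−Δz̄) = 16.0000
Denominator Σ(Δz_t−Δz̄)² = 52.0000
r_1(Δz) = 16.0000 / 52.0000 = 0.308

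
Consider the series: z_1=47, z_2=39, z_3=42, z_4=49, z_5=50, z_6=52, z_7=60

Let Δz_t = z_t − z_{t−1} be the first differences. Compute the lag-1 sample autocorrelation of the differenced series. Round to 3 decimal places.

-0.067

First differences Δz: -8, 3, 7, 1, 2, 8
Mean of differences = 2.1667
Numerator Σ(Δz_t−Δz̄)(Δz_{t+1}−Δz̄) = -10.8611
Denominator Σ(Δz_t−Δz̄)² = 162.8333
r_1(Δz) = -10.8611 / 162.8333 = -0.067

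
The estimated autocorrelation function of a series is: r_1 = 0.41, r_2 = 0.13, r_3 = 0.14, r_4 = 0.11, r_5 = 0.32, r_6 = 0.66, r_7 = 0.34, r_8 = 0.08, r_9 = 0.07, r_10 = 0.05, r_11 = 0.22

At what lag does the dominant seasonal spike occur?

6

The largest autocorrelation is r_6 = 0.66; the remaining lags stay at or below 0.41. The elevated value at lag 1 (0.41), dropping to 0.13 at lag 2, reflects decaying short-term dependence rather than seasonality.
The dominant spike at lag 6 indicates a seasonal period of 6.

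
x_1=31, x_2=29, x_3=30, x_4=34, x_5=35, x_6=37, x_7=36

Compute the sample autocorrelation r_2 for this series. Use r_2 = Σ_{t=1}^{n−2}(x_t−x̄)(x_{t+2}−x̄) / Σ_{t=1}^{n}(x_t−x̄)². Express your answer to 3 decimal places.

Mean x̄ = (31 + 29 + 30 + 34 + 35 + 37 + 36)/7 = 33.1429
Deviations from mean: -2.1429, -4.1429, -3.1429, 0.8571, 1.8571, 3.8571, 2.8571
Numerator Σ_{t=1}^{5}(x_t−x̄)(x_{t+2}−x̄) = 5.9592
Denominator Σ(x_t−x̄)² = 58.8571
r_2 = 5.9592 / 58.8571 = 0.101

0.101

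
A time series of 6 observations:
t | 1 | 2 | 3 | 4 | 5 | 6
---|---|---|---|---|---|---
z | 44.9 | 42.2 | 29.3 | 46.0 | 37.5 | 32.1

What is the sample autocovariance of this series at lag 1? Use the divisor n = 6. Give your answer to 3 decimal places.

-13.442

Mean z̄ = (44.9 + 42.2 + 29.3 + 46.0 + 37.5 + 32.1)/6 = 38.6667
Σ_{t=1}^{5}(z_t−z̄)(z_{t+1}−z̄) = -80.6544
γ_1 = -80.6544 / 6 = -13.442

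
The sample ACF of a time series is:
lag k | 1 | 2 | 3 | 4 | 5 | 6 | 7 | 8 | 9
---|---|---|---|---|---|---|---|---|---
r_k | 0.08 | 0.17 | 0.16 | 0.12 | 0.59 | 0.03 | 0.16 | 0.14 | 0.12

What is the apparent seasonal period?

The largest autocorrelation is r_5 = 0.59; the remaining lags stay at or below 0.17.
The dominant spike at lag 5 indicates a seasonal period of 5.

5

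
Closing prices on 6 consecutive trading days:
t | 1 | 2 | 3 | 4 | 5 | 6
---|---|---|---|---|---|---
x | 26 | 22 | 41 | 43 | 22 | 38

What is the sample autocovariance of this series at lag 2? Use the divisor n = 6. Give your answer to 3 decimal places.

-31.333

Mean x̄ = (26 + 22 + 41 + 43 + 22 + 38)/6 = 32.0000
Deviations: -6.0000, -10.0000, 9.0000, 11.0000, -10.0000, 6.0000
Σ_{t=1}^{4}(x_t−x̄)(x_{t+2}−x̄) = -188.0000
γ_2 = -188.0000 / 6 = -31.333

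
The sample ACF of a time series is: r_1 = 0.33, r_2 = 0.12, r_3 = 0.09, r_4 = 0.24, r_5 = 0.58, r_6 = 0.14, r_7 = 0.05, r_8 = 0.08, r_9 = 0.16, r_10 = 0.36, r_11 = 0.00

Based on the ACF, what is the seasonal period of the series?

5

The largest autocorrelation is r_5 = 0.58, with a weaker echo at lag 10 (0.36); the remaining lags stay at or below 0.33. The elevated value at lag 1 (0.33), dropping to 0.12 at lag 2, reflects decaying short-term dependence rather than seasonality.
The dominant spike at lag 5 indicates a seasonal period of 5.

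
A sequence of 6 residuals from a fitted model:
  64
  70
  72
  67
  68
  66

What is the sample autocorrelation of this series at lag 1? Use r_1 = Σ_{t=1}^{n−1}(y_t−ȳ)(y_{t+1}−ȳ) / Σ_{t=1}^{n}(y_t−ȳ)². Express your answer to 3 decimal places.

-0.078

Mean ȳ = (64 + 70 + 72 + 67 + 68 + 66)/6 = 67.8333
Deviations from mean: -3.8333, 2.1667, 4.1667, -0.8333, 0.1667, -1.8333
Numerator Σ_{t=1}^{5}(y_t−ȳ)(y_{t+1}−ȳ) = -3.1944
Denominator Σ(y_t−ȳ)² = 40.8333
r_1 = -3.1944 / 40.8333 = -0.078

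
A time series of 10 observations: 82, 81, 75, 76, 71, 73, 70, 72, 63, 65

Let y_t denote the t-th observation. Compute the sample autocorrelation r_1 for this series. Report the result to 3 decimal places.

Mean ȳ = (82 + 81 + 75 + 76 + 71 + 73 + 70 + 72 + 63 + 65)/10 = 72.8000
Numerator Σ_{t=1}^{9}(y_t−ȳ)(y_{t+1}−ȳ) = 180.3600
Denominator Σ(y_t−ȳ)² = 335.6000
r_1 = 180.3600 / 335.6000 = 0.537

0.537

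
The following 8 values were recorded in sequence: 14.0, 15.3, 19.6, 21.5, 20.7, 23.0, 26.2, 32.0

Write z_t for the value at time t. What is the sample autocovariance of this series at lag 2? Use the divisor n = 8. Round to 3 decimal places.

Mean z̄ = (14.0 + 15.3 + 19.6 + 21.5 + 20.7 + 23.0 + 26.2 + 32.0)/8 = 21.5375
Deviations: -7.5375, -6.2375, -1.9375, -0.0375, -0.8375, 1.4625, 4.6625, 10.4625
Σ_{t=1}^{6}(z_t−z̄)(z_{t+2}−z̄) = 27.8022
γ_2 = 27.8022 / 8 = 3.475

3.475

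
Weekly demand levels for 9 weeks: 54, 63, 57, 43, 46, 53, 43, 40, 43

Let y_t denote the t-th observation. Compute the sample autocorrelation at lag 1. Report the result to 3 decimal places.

0.449

Mean ȳ = (54 + 63 + 57 + 43 + 46 + 53 + 43 + 40 + 43)/9 = 49.1111
Numerator Σ_{t=1}^{8}(y_t−ȳ)(y_{t+1}−ȳ) = 223.7654
Denominator Σ(y_t−ȳ)² = 498.8889
r_1 = 223.7654 / 498.8889 = 0.449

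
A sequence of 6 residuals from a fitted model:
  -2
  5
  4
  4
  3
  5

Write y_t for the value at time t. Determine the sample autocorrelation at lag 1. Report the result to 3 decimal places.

Mean ȳ = (-2 + 5 + 4 + 4 + 3 + 5)/6 = 3.1667
Σ(y_t−ȳ)(y_{t+1}−ȳ) = (-9.4722) + (1.5278) + (0.6944) + (-0.1389) + (-0.3056) = -7.6944
Denominator Σ(y_t−ȳ)² = 34.8333
r_1 = -7.6944 / 34.8333 = -0.221

-0.221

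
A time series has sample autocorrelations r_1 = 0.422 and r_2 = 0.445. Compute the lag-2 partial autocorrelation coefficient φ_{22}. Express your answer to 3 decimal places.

0.325

φ_{22} = (r_2 − r_1²) / (1 − r_1²)
r_1² = (0.422)² = 0.178084
Numerator = 0.445 − 0.1781 = 0.2669; denominator = 1 − 0.1781 = 0.8219
φ_{22} = 0.2669 / 0.8219 = 0.325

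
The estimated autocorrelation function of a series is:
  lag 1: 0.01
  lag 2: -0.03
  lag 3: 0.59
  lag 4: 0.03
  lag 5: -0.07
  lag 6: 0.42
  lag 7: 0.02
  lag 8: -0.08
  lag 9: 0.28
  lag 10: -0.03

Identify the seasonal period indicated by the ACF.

The largest autocorrelation is r_3 = 0.59, with weaker echoes at lags 6 (0.42) and 9 (0.28); the remaining lags stay at or below 0.03.
The dominant spike at lag 3 indicates a seasonal period of 3.

3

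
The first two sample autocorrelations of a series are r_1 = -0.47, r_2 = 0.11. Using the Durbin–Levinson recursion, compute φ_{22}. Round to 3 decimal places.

-0.142

φ_{22} = (r_2 − r_1²) / (1 − r_1²)
r_1² = (-0.47)² = 0.2209
Numerator = 0.11 − 0.2209 = -0.1109; denominator = 1 − 0.2209 = 0.7791
φ_{22} = -0.1109 / 0.7791 = -0.142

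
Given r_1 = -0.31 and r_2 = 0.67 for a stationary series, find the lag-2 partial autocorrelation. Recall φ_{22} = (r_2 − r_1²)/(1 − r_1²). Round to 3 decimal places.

φ_{22} = (r_2 − r_1²) / (1 − r_1²)
r_1² = (-0.31)² = 0.0961
Numerator = 0.67 − 0.0961 = 0.5739; denominator = 1 − 0.0961 = 0.9039
φ_{22} = 0.5739 / 0.9039 = 0.635

0.635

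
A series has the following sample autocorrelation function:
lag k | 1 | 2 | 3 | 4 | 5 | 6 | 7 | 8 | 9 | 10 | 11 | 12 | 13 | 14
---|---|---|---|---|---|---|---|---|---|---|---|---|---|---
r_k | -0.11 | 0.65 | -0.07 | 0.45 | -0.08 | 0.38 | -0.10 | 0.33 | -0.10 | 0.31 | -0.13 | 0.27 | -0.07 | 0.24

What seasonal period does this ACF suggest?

The largest autocorrelation is r_2 = 0.65, with weaker echoes at lags 4 (0.45), 6 (0.38), 8 (0.33), 10 (0.31), 12 (0.27) and 14 (0.24); the remaining lags stay at or below -0.07.
The dominant spike at lag 2 indicates a seasonal period of 2.

2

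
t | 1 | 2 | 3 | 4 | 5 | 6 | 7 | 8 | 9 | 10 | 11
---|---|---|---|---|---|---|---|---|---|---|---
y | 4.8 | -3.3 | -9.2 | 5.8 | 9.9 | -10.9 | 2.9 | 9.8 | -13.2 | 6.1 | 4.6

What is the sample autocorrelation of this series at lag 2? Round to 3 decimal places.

Mean ȳ = (4.8 − 3.3 − 9.2 + 5.8 + 9.9 − 10.9 + 2.9 + 9.8 − 13.2 + 6.1 + 4.6)/11 = 0.6636
Numerator Σ_{t=1}^{9}(y_t−ȳ)(y_{t+2}−ȳ) = -332.5590
Denominator Σ(y_t−ȳ)² = 701.2455
r_2 = -332.5590 / 701.2455 = -0.474

-0.474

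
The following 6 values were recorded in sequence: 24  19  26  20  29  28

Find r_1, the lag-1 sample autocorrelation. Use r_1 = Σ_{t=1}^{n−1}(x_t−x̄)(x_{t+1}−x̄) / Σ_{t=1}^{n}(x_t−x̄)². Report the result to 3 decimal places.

-0.204

Mean x̄ = (24 + 19 + 26 + 20 + 29 + 28)/6 = 24.3333
Deviations from mean: -0.3333, -5.3333, 1.6667, -4.3333, 4.6667, 3.6667
Numerator Σ_{t=1}^{5}(x_t−x̄)(x_{t+1}−x̄) = -17.4444
Denominator Σ(x_t−x̄)² = 85.3333
r_1 = -17.4444 / 85.3333 = -0.204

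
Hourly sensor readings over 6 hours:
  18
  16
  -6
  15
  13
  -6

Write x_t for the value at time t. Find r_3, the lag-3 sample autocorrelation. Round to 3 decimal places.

0.486

Mean x̄ = (18 + 16 − 6 + 15 + 13 − 6)/6 = 8.3333
Deviations from mean: 9.6667, 7.6667, -14.3333, 6.6667, 4.6667, -14.3333
Numerator Σ_{t=1}^{3}(x_t−x̄)(x_{t+3}−x̄) = 305.6667
Denominator Σ(x_t−x̄)² = 629.3333
r_3 = 305.6667 / 629.3333 = 0.486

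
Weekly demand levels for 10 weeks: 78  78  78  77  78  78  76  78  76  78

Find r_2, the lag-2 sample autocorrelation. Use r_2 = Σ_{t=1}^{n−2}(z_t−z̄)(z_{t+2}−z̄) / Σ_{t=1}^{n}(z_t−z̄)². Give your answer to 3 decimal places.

Mean z̄ = (78 + 78 + 78 + 77 + 78 + 78 + 76 + 78 + 76 + 78)/10 = 77.5000
Numerator Σ_{t=1}^{8}(z_t−z̄)(z_{t+2}−z̄) = 2.0000
Denominator Σ(z_t−z̄)² = 6.5000
r_2 = 2.0000 / 6.5000 = 0.308

0.308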